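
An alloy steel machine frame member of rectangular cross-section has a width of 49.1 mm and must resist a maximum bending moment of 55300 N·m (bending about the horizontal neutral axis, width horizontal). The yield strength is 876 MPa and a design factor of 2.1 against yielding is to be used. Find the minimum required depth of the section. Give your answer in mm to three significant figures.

h = 127 mm

σ_allow = 876/2.1 = 417.1 MPa.
For a rectangular section σ = 6M/(bh²), so h² = 6M/(b σ_allow) = 6×5.5300×10^7/(49.1×417.1) = 16200 mm².
h = 127.3 mm.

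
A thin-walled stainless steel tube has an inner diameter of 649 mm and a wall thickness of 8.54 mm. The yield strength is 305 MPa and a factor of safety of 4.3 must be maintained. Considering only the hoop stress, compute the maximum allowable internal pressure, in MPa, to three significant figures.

σ_allow = 305/4.3 = 70.93 MPa.
σ_h = pD/(2t) → p_allow = 2σ_allow t/D = 2×70.93×8.54/649 = 1.867 MPa.

p_allow = 1.87 MPa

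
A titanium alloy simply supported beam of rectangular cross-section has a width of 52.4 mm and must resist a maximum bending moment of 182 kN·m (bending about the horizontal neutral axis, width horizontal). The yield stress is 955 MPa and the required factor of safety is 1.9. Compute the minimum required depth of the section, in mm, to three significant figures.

σ_allow = 955/1.9 = 502.6 MPa.
For a rectangular section σ = 6M/(bh²), so h² = 6M/(b σ_allow) = 6×1.8200×10^8/(52.4×502.6) = 41460 mm².
h = 203.6 mm.

h = 204 mm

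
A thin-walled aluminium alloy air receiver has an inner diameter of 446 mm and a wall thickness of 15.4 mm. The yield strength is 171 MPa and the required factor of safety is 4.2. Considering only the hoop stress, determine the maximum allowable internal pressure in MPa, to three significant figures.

σ_allow = 171/4.2 = 40.71 MPa.
σ_h = pD/(2t) → p_allow = 2σ_allow t/D = 2×40.71×15.4/446 = 2.812 MPa.

p_allow = 2.81 MPa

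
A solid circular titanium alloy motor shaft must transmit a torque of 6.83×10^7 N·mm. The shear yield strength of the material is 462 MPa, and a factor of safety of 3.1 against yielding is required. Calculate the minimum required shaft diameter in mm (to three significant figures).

Allowable shear stress τ_allow = 462/3.1 = 149.0 MPa.
For a solid shaft τ = 16T/(πd³), so d³ = 16T/(π τ_allow) = 16×6.8300×10^7/(π×149.0) = 2.334×10^6 mm³.
d = (2.334×10^6)^(1/3) = 132.6 mm.

d = 133 mm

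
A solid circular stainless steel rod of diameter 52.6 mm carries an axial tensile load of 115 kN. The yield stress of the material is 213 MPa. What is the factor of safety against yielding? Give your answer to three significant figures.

A = πd²/4 = 2173 mm².
σ = F/A = 115000/2173 = 52.92 MPa.
n = 213/52.92 = 4.025.

n = 4.02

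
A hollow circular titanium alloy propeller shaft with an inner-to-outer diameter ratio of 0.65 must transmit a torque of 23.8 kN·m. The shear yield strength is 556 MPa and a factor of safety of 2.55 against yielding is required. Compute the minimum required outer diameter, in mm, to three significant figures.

d_o = 87.8 mm

τ_allow = 556/2.55 = 218.0 MPa.
For a hollow shaft τ = 16T/[πd_o³(1−k⁴)] with k = 0.65, so 1−k⁴ = 0.8215.
d_o³ = 16T/[π τ_allow (1−k⁴)] = 16×2.3800×10^7/(π×218.0×0.8215) = 676700 mm³.
d_o = 87.79 mm.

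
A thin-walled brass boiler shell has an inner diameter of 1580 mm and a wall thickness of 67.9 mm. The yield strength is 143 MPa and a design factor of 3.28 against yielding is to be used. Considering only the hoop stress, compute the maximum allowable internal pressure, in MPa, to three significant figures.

σ_allow = 143/3.28 = 43.60 MPa.
σ_h = pD/(2t) → p_allow = 2σ_allow t/D = 2×43.60×67.9/1580 = 3.747 MPa.

p_allow = 3.75 MPa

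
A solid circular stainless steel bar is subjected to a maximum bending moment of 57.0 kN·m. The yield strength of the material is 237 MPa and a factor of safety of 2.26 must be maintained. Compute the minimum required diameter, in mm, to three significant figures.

d = 177 mm

σ_allow = 237/2.26 = 104.9 MPa.
For a solid circular section σ = 32M/(πd³), so d³ = 32M/(π σ_allow) = 32×5.7000×10^7/(π×104.9) = 5.536×10^6 mm³.
d = 176.9 mm.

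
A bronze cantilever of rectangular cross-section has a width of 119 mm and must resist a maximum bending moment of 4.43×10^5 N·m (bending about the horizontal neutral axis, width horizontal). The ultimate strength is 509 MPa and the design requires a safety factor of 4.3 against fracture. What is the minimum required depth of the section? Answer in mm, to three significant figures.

h = 434 mm

σ_allow = 509/4.3 = 118.4 MPa.
For a rectangular section σ = 6M/(bh²), so h² = 6M/(b σ_allow) = 6×4.4300×10^8/(119×118.4) = 188700 mm².
h = 434.4 mm.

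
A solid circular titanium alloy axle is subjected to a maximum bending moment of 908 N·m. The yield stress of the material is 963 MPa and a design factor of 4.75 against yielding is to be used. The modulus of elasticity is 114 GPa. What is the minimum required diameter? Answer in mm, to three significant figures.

d = 35.7 mm

σ_allow = 963/4.75 = 202.7 MPa.
For a solid circular section σ = 32M/(πd³), so d³ = 32M/(π σ_allow) = 32×908000/(π×202.7) = 45620 mm³.
d = 35.73 mm.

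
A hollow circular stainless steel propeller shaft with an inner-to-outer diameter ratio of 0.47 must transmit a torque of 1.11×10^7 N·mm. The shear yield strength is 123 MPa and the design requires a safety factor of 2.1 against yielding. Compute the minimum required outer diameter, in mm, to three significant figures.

d_o = 100 mm

τ_allow = 123/2.1 = 58.57 MPa.
For a hollow shaft τ = 16T/[πd_o³(1−k⁴)] with k = 0.47, so 1−k⁴ = 0.9512.
d_o³ = 16T/[π τ_allow (1−k⁴)] = 16×1.1100×10^7/(π×58.57×0.9512) = 1.015×10^6 mm³.
d_o = 100.5 mm.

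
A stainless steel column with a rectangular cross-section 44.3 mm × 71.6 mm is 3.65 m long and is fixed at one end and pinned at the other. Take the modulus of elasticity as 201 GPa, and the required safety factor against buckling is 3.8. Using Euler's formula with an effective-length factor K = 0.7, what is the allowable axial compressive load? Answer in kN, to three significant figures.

P_allow = 41.5 kN

Buckling occurs about the weak axis: I_min = h·b³/12 = 71.6×44.3³/12 = 518700 mm⁴ (b = 44.3 mm is the smaller dimension).
Effective length L_e = KL = 0.7×3.65 m = 2555 mm.
Euler critical load P_cr = π²EI/L_e² = π²×201000×518700/2555² = 157600 N.
P_allow = P_cr/n = 157600/3.8 = 41480 N.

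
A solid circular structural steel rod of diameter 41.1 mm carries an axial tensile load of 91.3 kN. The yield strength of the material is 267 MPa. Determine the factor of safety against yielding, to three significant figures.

A = πd²/4 = 1327 mm².
σ = F/A = 91300/1327 = 68.82 MPa.
n = 267/68.82 = 3.880.

n = 3.88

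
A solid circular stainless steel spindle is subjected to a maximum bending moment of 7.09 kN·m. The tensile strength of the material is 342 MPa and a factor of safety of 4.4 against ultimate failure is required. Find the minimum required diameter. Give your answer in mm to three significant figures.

σ_allow = 342/4.4 = 77.73 MPa.
For a solid circular section σ = 32M/(πd³), so d³ = 32M/(π σ_allow) = 32×7090000/(π×77.73) = 929100 mm³.
d = 97.58 mm.

d = 97.6 mm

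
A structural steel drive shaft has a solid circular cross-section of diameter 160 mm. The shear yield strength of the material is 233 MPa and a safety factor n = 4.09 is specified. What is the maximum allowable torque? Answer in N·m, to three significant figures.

τ_allow = 233/4.09 = 56.97 MPa.
For a solid shaft T_allow = τ_allow·πd³/16; πd³/16 = π×160³/16 = 804200 mm³.
T_allow = 56.97×804200 = 4.582×10^7 N·mm = 45820 N·m.

T_allow = 45800 N·m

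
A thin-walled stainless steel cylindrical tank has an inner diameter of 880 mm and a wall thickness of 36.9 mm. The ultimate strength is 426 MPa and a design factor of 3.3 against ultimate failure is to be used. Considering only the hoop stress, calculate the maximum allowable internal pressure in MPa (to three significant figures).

σ_allow = 426/3.3 = 129.1 MPa.
σ_h = pD/(2t) → p_allow = 2σ_allow t/D = 2×129.1×36.9/880 = 10.83 MPa.

p_allow = 10.8 MPa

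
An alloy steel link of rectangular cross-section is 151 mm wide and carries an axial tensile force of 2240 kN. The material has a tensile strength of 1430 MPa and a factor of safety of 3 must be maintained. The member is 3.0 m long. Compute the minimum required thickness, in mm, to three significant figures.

σ_allow = 1430/3 = 476.7 MPa.
Required area A = F/σ_allow = 2240000/476.7 = 4699 mm².
t = A/w = 4699/151 = 31.12 mm.

t = 31.1 mm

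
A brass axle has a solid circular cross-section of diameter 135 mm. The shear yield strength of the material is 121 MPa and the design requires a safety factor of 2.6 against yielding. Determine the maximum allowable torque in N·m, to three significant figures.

T_allow = 22500 N·m

τ_allow = 121/2.6 = 46.54 MPa.
For a solid shaft T_allow = τ_allow·πd³/16; πd³/16 = π×135³/16 = 483100 mm³.
T_allow = 46.54×483100 = 2.248×10^7 N·mm = 22480 N·m.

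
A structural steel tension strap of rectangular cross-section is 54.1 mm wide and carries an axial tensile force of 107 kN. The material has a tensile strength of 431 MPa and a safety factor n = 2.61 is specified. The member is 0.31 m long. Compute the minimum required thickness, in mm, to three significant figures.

σ_allow = 431/2.61 = 165.1 MPa.
Required area A = F/σ_allow = 107000/165.1 = 648.0 mm².
t = A/w = 648.0/54.1 = 11.98 mm.

t = 12.0 mm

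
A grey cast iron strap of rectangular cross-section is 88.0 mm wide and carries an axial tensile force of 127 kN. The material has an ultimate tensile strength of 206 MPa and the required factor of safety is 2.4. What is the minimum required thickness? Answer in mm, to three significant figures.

t = 16.8 mm

σ_allow = 206/2.4 = 85.83 MPa.
Required area A = F/σ_allow = 127000/85.83 = 1480 mm².
t = A/w = 1480/88.0 = 16.81 mm.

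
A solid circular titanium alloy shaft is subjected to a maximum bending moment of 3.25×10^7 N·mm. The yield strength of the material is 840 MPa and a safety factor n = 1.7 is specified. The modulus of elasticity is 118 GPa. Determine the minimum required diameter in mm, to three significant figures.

σ_allow = 840/1.7 = 494.1 MPa.
For a solid circular section σ = 32M/(πd³), so d³ = 32M/(π σ_allow) = 32×3.2500×10^7/(π×494.1) = 670000 mm³.
d = 87.50 mm.

d = 87.5 mm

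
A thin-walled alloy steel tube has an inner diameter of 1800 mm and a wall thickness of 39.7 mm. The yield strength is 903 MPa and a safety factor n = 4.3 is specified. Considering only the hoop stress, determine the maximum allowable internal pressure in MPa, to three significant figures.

σ_allow = 903/4.3 = 210.0 MPa.
σ_h = pD/(2t) → p_allow = 2σ_allow t/D = 2×210.0×39.7/1800 = 9.263 MPa.

p_allow = 9.26 MPa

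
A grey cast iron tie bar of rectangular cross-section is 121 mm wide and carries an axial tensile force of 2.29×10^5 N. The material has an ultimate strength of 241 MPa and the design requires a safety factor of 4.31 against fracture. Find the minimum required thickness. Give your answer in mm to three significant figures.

t = 33.8 mm

σ_allow = 241/4.31 = 55.92 MPa.
Required area A = F/σ_allow = 229000/55.92 = 4095 mm².
t = A/w = 4095/121 = 33.85 mm.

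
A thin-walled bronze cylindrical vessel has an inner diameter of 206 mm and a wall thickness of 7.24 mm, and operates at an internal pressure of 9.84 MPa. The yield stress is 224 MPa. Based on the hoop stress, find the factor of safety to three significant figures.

σ_h = pD/(2t) = 9.84×206/(2×7.24) = 140.0 MPa.
n = 224/140.0 = 1.600.

n = 1.60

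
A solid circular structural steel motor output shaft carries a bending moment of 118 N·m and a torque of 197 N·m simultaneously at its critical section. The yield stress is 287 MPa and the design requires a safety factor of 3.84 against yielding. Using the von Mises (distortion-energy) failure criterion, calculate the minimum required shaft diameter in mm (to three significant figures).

d = 30.5 mm

σ_allow = σ_y/n = 287/3.84 = 74.74 MPa.
For a solid shaft σ_b = 32M/(πd³) and τ = 16T/(πd³), so the von Mises stress is σ' = (16/πd³)·√(4M²+3T²).
√(4M²+3T²) = √(4×(118000)² + 3×(197000)²) = 414900 N·mm.
d³ = 16×414900/(π×74.74) = 28270 mm³.
d = 30.46 mm.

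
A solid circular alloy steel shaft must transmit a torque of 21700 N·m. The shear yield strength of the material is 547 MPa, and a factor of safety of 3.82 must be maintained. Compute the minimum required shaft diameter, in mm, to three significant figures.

Allowable shear stress τ_allow = 547/3.82 = 143.2 MPa.
For a solid shaft τ = 16T/(πd³), so d³ = 16T/(π τ_allow) = 16×2.1700×10^7/(π×143.2) = 771800 mm³.
d = (771800)^(1/3) = 91.73 mm.

d = 91.7 mm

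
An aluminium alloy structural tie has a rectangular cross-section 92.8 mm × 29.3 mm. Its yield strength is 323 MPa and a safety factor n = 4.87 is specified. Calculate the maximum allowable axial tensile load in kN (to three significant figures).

F_allow = 180 kN

σ_allow = 323/4.87 = 66.32 MPa.
A = 92.8×29.3 = 2719 mm².
F_allow = σ_allow × A = 66.32×2719 = 180300 N.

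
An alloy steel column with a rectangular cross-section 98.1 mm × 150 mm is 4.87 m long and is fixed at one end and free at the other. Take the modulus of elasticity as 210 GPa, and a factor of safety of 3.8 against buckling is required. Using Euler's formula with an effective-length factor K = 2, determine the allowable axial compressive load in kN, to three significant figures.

Buckling occurs about the weak axis: I_min = h·b³/12 = 150×98.1³/12 = 1.180×10^7 mm⁴ (b = 98.1 mm is the smaller dimension).
Effective length L_e = KL = 2×4.87 m = 9740 mm.
Euler critical load P_cr = π²EI/L_e² = π²×210000×1.180×10^7/9740² = 257800 N.
P_allow = P_cr/n = 257800/3.8 = 67850 N.

P_allow = 67.8 kN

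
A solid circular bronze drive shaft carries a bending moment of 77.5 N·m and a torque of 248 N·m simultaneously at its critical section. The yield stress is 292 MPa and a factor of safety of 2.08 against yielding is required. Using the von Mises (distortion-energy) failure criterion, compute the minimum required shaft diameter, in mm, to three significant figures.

d = 25.5 mm

σ_allow = σ_y/n = 292/2.08 = 140.4 MPa.
For a solid shaft σ_b = 32M/(πd³) and τ = 16T/(πd³), so the von Mises stress is σ' = (16/πd³)·√(4M²+3T²).
√(4M²+3T²) = √(4×(77500)² + 3×(248000)²) = 456700 N·mm.
d³ = 16×456700/(π×140.4) = 16570 mm³.
d = 25.49 mm.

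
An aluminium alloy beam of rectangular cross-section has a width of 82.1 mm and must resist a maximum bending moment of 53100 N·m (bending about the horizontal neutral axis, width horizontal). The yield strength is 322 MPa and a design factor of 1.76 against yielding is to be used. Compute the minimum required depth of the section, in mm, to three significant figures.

h = 146 mm

σ_allow = 322/1.76 = 183.0 MPa.
For a rectangular section σ = 6M/(bh²), so h² = 6M/(b σ_allow) = 6×5.3100×10^7/(82.1×183.0) = 21210 mm².
h = 145.6 mm.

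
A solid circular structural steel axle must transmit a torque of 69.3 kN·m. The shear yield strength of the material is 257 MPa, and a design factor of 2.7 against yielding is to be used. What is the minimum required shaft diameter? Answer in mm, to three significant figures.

d = 155 mm

Allowable shear stress τ_allow = 257/2.7 = 95.19 MPa.
For a solid shaft τ = 16T/(πd³), so d³ = 16T/(π τ_allow) = 16×6.9300×10^7/(π×95.19) = 3.708×10^6 mm³.
d = (3.708×10^6)^(1/3) = 154.8 mm.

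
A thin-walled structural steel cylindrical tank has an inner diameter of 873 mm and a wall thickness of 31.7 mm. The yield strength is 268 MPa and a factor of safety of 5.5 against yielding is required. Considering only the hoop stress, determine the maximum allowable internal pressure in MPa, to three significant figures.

σ_allow = 268/5.5 = 48.73 MPa.
σ_h = pD/(2t) → p_allow = 2σ_allow t/D = 2×48.73×31.7/873 = 3.539 MPa.

p_allow = 3.54 MPa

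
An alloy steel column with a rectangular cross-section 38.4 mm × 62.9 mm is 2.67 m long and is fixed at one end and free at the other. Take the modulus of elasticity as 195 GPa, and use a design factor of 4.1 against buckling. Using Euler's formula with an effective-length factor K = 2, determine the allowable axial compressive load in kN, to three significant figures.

P_allow = 4.89 kN

Buckling occurs about the weak axis: I_min = h·b³/12 = 62.9×38.4³/12 = 296800 mm⁴ (b = 38.4 mm is the smaller dimension).
Effective length L_e = KL = 2×2.67 m = 5340 mm.
Euler critical load P_cr = π²EI/L_e² = π²×195000×296800/5340² = 20030 N.
P_allow = P_cr/n = 20030/4.1 = 4886 N.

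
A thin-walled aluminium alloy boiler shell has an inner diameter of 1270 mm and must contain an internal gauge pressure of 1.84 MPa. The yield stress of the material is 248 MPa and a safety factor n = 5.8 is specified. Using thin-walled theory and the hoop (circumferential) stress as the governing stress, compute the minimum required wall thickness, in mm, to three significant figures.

t = 27.3 mm

σ_allow = 248/5.8 = 42.76 MPa.
Hoop stress σ_h = pD/(2t), so t = pD/(2σ_allow) = 1.84×1270/(2×42.76) = 27.33 mm.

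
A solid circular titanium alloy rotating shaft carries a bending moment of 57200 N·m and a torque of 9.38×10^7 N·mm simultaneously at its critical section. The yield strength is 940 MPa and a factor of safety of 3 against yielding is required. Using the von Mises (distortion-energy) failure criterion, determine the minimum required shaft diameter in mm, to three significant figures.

σ_allow = σ_y/n = 940/3 = 313.3 MPa.
For a solid shaft σ_b = 32M/(πd³) and τ = 16T/(πd³), so the von Mises stress is σ' = (16/πd³)·√(4M²+3T²).
√(4M²+3T²) = √(4×(5.720×10^7)² + 3×(9.380×10^7)²) = 1.987×10^8 N·mm.
d³ = 16×1.987×10^8/(π×313.3) = 3.230×10^6 mm³.
d = 147.8 mm.

d = 148 mm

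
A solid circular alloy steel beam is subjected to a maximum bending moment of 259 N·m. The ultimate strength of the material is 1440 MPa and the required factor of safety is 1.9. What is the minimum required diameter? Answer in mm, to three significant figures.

d = 15.2 mm

σ_allow = 1440/1.9 = 757.9 MPa.
For a solid circular section σ = 32M/(πd³), so d³ = 32M/(π σ_allow) = 32×259000/(π×757.9) = 3481 mm³.
d = 15.16 mm.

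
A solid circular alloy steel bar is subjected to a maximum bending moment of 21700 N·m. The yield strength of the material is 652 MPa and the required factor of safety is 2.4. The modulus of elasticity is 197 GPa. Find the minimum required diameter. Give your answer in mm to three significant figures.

σ_allow = 652/2.4 = 271.7 MPa.
For a solid circular section σ = 32M/(πd³), so d³ = 32M/(π σ_allow) = 32×2.1700×10^7/(π×271.7) = 813600 mm³.
d = 93.36 mm.

d = 93.4 mm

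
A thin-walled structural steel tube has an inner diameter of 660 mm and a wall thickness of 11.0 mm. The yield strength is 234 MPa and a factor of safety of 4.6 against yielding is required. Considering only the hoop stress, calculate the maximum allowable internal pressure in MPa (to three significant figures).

p_allow = 1.70 MPa

σ_allow = 234/4.6 = 50.87 MPa.
σ_h = pD/(2t) → p_allow = 2σ_allow t/D = 2×50.87×11.0/660 = 1.696 MPa.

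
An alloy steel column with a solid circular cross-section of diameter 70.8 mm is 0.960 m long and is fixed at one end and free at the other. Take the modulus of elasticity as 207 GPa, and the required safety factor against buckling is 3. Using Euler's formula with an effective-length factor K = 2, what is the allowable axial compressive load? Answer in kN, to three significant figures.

P_allow = 228 kN

I = πd⁴/64 = π×70.8⁴/64 = 1.233×10^6 mm⁴.
Effective length L_e = KL = 2×0.960 m = 1920 mm.
Euler critical load P_cr = π²EI/L_e² = π²×207000×1.233×10^6/1920² = 683600 N.
P_allow = P_cr/n = 683600/3 = 227900 N.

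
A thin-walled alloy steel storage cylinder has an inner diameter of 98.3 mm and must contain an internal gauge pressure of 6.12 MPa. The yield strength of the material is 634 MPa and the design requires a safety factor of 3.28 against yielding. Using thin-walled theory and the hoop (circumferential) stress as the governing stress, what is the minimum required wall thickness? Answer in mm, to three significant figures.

t = 1.56 mm

σ_allow = 634/3.28 = 193.3 MPa.
Hoop stress σ_h = pD/(2t), so t = pD/(2σ_allow) = 6.12×98.3/(2×193.3) = 1.556 mm.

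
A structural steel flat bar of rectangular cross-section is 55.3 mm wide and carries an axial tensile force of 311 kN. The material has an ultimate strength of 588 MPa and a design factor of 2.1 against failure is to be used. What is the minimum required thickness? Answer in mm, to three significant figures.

t = 20.1 mm

σ_allow = 588/2.1 = 280.0 MPa.
Required area A = F/σ_allow = 311000/280.0 = 1111 mm².
t = A/w = 1111/55.3 = 20.09 mm.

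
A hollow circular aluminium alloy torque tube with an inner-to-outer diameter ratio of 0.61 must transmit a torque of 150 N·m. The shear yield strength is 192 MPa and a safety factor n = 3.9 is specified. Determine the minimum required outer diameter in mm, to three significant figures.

d_o = 26.2 mm

τ_allow = 192/3.9 = 49.23 MPa.
For a hollow shaft τ = 16T/[πd_o³(1−k⁴)] with k = 0.61, so 1−k⁴ = 0.8615.
d_o³ = 16T/[π τ_allow (1−k⁴)] = 16×150000/(π×49.23×0.8615) = 18010 mm³.
d_o = 26.21 mm.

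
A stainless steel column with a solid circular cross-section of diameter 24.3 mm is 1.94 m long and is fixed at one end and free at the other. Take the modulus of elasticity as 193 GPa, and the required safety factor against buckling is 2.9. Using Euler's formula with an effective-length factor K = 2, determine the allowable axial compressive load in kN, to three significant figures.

I = πd⁴/64 = π×24.3⁴/64 = 17120 mm⁴.
Effective length L_e = KL = 2×1.94 m = 3880 mm.
Euler critical load P_cr = π²EI/L_e² = π²×193000×17120/3880² = 2166 N.
P_allow = P_cr/n = 2166/2.9 = 746.8 N.

P_allow = 0.747 kN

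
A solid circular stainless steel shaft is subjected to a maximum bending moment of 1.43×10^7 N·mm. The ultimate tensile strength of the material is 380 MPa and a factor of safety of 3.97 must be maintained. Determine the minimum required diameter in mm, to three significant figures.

d = 115 mm

σ_allow = 380/3.97 = 95.72 MPa.
For a solid circular section σ = 32M/(πd³), so d³ = 32M/(π σ_allow) = 32×1.4300×10^7/(π×95.72) = 1.522×10^6 mm³.
d = 115.0 mm.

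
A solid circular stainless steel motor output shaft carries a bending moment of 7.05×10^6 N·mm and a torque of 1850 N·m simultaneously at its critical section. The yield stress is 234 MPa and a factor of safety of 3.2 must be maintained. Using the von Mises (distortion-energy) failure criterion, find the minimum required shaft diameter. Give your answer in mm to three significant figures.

d = 100 mm

σ_allow = σ_y/n = 234/3.2 = 73.12 MPa.
For a solid shaft σ_b = 32M/(πd³) and τ = 16T/(πd³), so the von Mises stress is σ' = (16/πd³)·√(4M²+3T²).
√(4M²+3T²) = √(4×(7.050×10^6)² + 3×(1.850×10^6)²) = 1.446×10^7 N·mm.
d³ = 16×1.446×10^7/(π×73.12) = 1.007×10^6 mm³.
d = 100.2 mm.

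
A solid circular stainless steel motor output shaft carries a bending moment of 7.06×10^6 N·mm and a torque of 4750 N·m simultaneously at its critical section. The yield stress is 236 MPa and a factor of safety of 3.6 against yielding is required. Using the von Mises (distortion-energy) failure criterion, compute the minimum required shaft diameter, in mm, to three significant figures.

σ_allow = σ_y/n = 236/3.6 = 65.56 MPa.
For a solid shaft σ_b = 32M/(πd³) and τ = 16T/(πd³), so the von Mises stress is σ' = (16/πd³)·√(4M²+3T²).
√(4M²+3T²) = √(4×(7.060×10^6)² + 3×(4.750×10^6)²) = 1.634×10^7 N·mm.
d³ = 16×1.634×10^7/(π×65.56) = 1.270×10^6 mm³.
d = 108.3 mm.

d = 108 mm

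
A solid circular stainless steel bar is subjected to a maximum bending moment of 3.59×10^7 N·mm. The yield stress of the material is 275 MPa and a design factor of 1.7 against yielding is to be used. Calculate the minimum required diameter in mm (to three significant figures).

d = 131 mm

σ_allow = 275/1.7 = 161.8 MPa.
For a solid circular section σ = 32M/(πd³), so d³ = 32M/(π σ_allow) = 32×3.5900×10^7/(π×161.8) = 2.261×10^6 mm³.
d = 131.2 mm.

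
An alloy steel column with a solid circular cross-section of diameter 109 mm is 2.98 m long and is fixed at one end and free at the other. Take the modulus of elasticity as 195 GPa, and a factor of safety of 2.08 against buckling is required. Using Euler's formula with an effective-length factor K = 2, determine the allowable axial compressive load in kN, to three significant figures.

P_allow = 180 kN

I = πd⁴/64 = π×109⁴/64 = 6.929×10^6 mm⁴.
Effective length L_e = KL = 2×2.98 m = 5960 mm.
Euler critical load P_cr = π²EI/L_e² = π²×195000×6.929×10^6/5960² = 375400 N.
P_allow = P_cr/n = 375400/2.08 = 180500 N.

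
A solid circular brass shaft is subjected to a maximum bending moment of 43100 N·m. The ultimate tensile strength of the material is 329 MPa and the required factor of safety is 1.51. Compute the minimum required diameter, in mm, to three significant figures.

σ_allow = 329/1.51 = 217.9 MPa.
For a solid circular section σ = 32M/(πd³), so d³ = 32M/(π σ_allow) = 32×4.3100×10^7/(π×217.9) = 2.015×10^6 mm³.
d = 126.3 mm.

d = 126 mm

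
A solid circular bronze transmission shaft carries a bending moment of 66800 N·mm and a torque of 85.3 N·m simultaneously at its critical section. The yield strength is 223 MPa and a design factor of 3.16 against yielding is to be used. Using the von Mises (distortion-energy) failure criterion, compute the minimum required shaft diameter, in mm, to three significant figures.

σ_allow = σ_y/n = 223/3.16 = 70.57 MPa.
For a solid shaft σ_b = 32M/(πd³) and τ = 16T/(πd³), so the von Mises stress is σ' = (16/πd³)·√(4M²+3T²).
√(4M²+3T²) = √(4×(66800)² + 3×(85300)²) = 199200 N·mm.
d³ = 16×199200/(π×70.57) = 14380 mm³.
d = 24.32 mm.

d = 24.3 mm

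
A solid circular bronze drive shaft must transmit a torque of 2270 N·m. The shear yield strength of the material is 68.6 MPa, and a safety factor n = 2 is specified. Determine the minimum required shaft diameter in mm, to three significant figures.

Allowable shear stress τ_allow = 68.6/2 = 34.30 MPa.
For a solid shaft τ = 16T/(πd³), so d³ = 16T/(π τ_allow) = 16×2270000/(π×34.30) = 337100 mm³.
d = (337100)^(1/3) = 69.59 mm.

d = 69.6 mm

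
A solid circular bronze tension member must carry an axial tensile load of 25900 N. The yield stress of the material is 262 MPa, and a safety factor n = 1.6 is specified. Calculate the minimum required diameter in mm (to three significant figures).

Allowable stress σ_allow = 262/1.6 = 163.8 MPa.
Required area A = F/σ_allow = 25900/163.8 = 158.2 mm².
A = πd²/4 → d = √(4A/π) = 14.19 mm.

d = 14.2 mm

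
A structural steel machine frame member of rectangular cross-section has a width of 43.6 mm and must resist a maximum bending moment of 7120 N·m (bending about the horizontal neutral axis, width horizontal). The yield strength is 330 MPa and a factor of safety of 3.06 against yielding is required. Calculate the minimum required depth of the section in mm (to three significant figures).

h = 95.3 mm

σ_allow = 330/3.06 = 107.8 MPa.
For a rectangular section σ = 6M/(bh²), so h² = 6M/(b σ_allow) = 6×7120000/(43.6×107.8) = 9086 mm².
h = 95.32 mm.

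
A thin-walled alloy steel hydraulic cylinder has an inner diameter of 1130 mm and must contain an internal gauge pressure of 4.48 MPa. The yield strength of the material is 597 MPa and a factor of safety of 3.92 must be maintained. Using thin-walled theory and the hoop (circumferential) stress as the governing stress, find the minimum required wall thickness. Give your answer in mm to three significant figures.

t = 16.6 mm

σ_allow = 597/3.92 = 152.3 MPa.
Hoop stress σ_h = pD/(2t), so t = pD/(2σ_allow) = 4.48×1130/(2×152.3) = 16.62 mm.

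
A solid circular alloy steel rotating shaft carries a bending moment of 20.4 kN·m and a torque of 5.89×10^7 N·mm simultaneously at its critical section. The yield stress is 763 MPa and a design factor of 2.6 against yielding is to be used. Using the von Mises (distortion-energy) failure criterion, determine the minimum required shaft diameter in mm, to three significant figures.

d = 124 mm

σ_allow = σ_y/n = 763/2.6 = 293.5 MPa.
For a solid shaft σ_b = 32M/(πd³) and τ = 16T/(πd³), so the von Mises stress is σ' = (16/πd³)·√(4M²+3T²).
√(4M²+3T²) = √(4×(2.040×10^7)² + 3×(5.890×10^7)²) = 1.099×10^8 N·mm.
d³ = 16×1.099×10^8/(π×293.5) = 1.907×10^6 mm³.
d = 124.0 mm.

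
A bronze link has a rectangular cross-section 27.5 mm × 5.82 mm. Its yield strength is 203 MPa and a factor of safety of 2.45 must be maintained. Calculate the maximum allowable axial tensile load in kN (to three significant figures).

σ_allow = 203/2.45 = 82.86 MPa.
A = 27.5×5.82 = 160.1 mm².
F_allow = σ_allow × A = 82.86×160.1 = 13260 N.

F_allow = 13.3 kN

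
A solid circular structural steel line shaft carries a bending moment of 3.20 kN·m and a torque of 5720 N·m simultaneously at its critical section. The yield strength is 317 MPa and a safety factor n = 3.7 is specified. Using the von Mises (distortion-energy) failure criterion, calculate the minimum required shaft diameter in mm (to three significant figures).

σ_allow = σ_y/n = 317/3.7 = 85.68 MPa.
For a solid shaft σ_b = 32M/(πd³) and τ = 16T/(πd³), so the von Mises stress is σ' = (16/πd³)·√(4M²+3T²).
√(4M²+3T²) = √(4×(3.200×10^6)² + 3×(5.720×10^6)²) = 1.179×10^7 N·mm.
d³ = 16×1.179×10^7/(π×85.68) = 701100 mm³.
d = 88.84 mm.

d = 88.8 mm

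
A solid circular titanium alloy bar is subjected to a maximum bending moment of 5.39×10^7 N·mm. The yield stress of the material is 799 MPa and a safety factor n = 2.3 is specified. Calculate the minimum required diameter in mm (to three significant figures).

d = 116 mm

σ_allow = 799/2.3 = 347.4 MPa.
For a solid circular section σ = 32M/(πd³), so d³ = 32M/(π σ_allow) = 32×5.3900×10^7/(π×347.4) = 1.580×10^6 mm³.
d = 116.5 mm.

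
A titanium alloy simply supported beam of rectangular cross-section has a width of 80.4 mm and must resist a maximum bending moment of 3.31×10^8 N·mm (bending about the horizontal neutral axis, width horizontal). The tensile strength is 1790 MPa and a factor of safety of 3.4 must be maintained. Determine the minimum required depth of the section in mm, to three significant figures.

σ_allow = 1790/3.4 = 526.5 MPa.
For a rectangular section σ = 6M/(bh²), so h² = 6M/(b σ_allow) = 6×3.3100×10^8/(80.4×526.5) = 46920 mm².
h = 216.6 mm.

h = 217 mm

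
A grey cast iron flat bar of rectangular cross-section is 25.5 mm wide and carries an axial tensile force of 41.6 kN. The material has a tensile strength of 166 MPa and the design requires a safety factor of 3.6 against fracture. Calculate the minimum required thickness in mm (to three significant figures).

σ_allow = 166/3.6 = 46.11 MPa.
Required area A = F/σ_allow = 41600/46.11 = 902.2 mm².
t = A/w = 902.2/25.5 = 35.38 mm.

t = 35.4 mm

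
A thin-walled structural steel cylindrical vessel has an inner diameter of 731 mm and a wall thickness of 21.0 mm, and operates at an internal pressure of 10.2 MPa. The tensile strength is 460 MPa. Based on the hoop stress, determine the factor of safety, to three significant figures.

n = 2.59

σ_h = pD/(2t) = 10.2×731/(2×21.0) = 177.5 MPa.
n = 460/177.5 = 2.591.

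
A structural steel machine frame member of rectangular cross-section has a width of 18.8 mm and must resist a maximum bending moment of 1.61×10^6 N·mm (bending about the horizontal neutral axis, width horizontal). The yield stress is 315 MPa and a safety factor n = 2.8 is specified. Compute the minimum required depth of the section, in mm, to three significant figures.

σ_allow = 315/2.8 = 112.5 MPa.
For a rectangular section σ = 6M/(bh²), so h² = 6M/(b σ_allow) = 6×1610000/(18.8×112.5) = 4567 mm².
h = 67.58 mm.

h = 67.6 mm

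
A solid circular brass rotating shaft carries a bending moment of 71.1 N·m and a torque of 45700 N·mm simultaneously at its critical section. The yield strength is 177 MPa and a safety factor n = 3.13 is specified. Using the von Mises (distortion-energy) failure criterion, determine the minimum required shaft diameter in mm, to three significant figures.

σ_allow = σ_y/n = 177/3.13 = 56.55 MPa.
For a solid shaft σ_b = 32M/(πd³) and τ = 16T/(πd³), so the von Mises stress is σ' = (16/πd³)·√(4M²+3T²).
√(4M²+3T²) = √(4×(71100)² + 3×(45700)²) = 162700 N·mm.
d³ = 16×162700/(π×56.55) = 14660 mm³.
d = 24.47 mm.

d = 24.5 mm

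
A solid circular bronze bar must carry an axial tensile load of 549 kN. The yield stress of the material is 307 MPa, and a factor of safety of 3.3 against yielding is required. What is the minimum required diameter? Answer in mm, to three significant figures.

d = 86.7 mm

Allowable stress σ_allow = 307/3.3 = 93.03 MPa.
Required area A = F/σ_allow = 549000/93.03 = 5901 mm².
A = πd²/4 → d = √(4A/π) = 86.68 mm.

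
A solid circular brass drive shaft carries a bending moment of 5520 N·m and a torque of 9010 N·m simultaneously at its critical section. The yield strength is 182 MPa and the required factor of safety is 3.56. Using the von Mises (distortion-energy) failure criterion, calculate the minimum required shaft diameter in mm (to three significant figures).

σ_allow = σ_y/n = 182/3.56 = 51.12 MPa.
For a solid shaft σ_b = 32M/(πd³) and τ = 16T/(πd³), so the von Mises stress is σ' = (16/πd³)·√(4M²+3T²).
√(4M²+3T²) = √(4×(5.520×10^6)² + 3×(9.010×10^6)²) = 1.912×10^7 N·mm.
d³ = 16×1.912×10^7/(π×51.12) = 1.904×10^6 mm³.
d = 124.0 mm.

d = 124 mm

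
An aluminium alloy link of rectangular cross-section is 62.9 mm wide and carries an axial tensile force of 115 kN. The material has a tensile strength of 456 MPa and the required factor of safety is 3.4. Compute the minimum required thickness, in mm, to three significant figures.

t = 13.6 mm

σ_allow = 456/3.4 = 134.1 MPa.
Required area A = F/σ_allow = 115000/134.1 = 857.5 mm².
t = A/w = 857.5/62.9 = 13.63 mm.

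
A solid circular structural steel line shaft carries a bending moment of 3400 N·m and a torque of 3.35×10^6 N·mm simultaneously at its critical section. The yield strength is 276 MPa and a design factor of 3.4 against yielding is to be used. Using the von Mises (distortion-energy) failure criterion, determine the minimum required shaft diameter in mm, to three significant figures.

σ_allow = σ_y/n = 276/3.4 = 81.18 MPa.
For a solid shaft σ_b = 32M/(πd³) and τ = 16T/(πd³), so the von Mises stress is σ' = (16/πd³)·√(4M²+3T²).
√(4M²+3T²) = √(4×(3.400×10^6)² + 3×(3.350×10^6)²) = 8.939×10^6 N·mm.
d³ = 16×8.939×10^6/(π×81.18) = 560800 mm³.
d = 82.47 mm.

d = 82.5 mm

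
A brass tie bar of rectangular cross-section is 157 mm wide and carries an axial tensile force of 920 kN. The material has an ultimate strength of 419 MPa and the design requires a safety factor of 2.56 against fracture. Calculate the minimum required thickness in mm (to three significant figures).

σ_allow = 419/2.56 = 163.7 MPa.
Required area A = F/σ_allow = 920000/163.7 = 5621 mm².
t = A/w = 5621/157 = 35.80 mm.

t = 35.8 mm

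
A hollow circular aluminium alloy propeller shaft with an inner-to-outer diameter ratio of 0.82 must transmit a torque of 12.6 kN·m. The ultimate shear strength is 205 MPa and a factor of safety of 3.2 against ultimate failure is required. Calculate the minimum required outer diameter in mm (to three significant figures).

τ_allow = 205/3.2 = 64.06 MPa.
For a hollow shaft τ = 16T/[πd_o³(1−k⁴)] with k = 0.82, so 1−k⁴ = 0.5479.
d_o³ = 16T/[π τ_allow (1−k⁴)] = 16×1.2600×10^7/(π×64.06×0.5479) = 1.828×10^6 mm³.
d_o = 122.3 mm.

d_o = 122 mm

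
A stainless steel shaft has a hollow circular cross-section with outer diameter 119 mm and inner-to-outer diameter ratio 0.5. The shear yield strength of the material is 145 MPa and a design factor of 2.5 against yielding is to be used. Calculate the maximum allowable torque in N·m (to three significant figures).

τ_allow = 145/2.5 = 58.00 MPa.
For a hollow shaft T_allow = τ_allow·πd_o³(1−k⁴)/16 with 1−k⁴ = 0.9375, so πd_o³(1−k⁴)/16 = 310200 mm³.
T_allow = 58.00×310200 = 1.799×10^7 N·mm = 17990 N·m.

T_allow = 18000 N·m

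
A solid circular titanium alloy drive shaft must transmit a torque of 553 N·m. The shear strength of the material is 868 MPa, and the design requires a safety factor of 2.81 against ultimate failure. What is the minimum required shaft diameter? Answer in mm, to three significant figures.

d = 20.9 mm

Allowable shear stress τ_allow = 868/2.81 = 308.9 MPa.
For a solid shaft τ = 16T/(πd³), so d³ = 16T/(π τ_allow) = 16×553000/(π×308.9) = 9118 mm³.
d = (9118)^(1/3) = 20.89 mm.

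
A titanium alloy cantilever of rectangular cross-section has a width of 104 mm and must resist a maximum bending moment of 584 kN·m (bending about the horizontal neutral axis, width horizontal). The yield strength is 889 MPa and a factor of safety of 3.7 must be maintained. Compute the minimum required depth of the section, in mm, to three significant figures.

h = 374 mm

σ_allow = 889/3.7 = 240.3 MPa.
For a rectangular section σ = 6M/(bh²), so h² = 6M/(b σ_allow) = 6×5.8400×10^8/(104×240.3) = 140200 mm².
h = 374.5 mm.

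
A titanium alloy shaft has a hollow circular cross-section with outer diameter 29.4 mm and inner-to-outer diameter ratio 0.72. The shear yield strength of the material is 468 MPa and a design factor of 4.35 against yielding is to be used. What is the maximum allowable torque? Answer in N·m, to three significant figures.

τ_allow = 468/4.35 = 107.6 MPa.
For a hollow shaft T_allow = τ_allow·πd_o³(1−k⁴)/16 with 1−k⁴ = 0.7313, so πd_o³(1−k⁴)/16 = 3649 mm³.
T_allow = 107.6×3649 = 392600 N·mm = 392.6 N·m.

T_allow = 393 N·m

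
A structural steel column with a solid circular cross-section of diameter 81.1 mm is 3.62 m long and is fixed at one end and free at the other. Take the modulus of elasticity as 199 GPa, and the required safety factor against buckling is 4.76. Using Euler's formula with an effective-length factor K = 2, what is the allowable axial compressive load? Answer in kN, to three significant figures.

I = πd⁴/64 = π×81.1⁴/64 = 2.124×10^6 mm⁴.
Effective length L_e = KL = 2×3.62 m = 7240 mm.
Euler critical load P_cr = π²EI/L_e² = π²×199000×2.124×10^6/7240² = 79570 N.
P_allow = P_cr/n = 79570/4.76 = 16720 N.

P_allow = 16.7 kN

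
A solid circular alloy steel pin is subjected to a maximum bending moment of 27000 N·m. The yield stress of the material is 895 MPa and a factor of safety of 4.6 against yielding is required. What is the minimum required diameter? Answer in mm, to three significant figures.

d = 112 mm

σ_allow = 895/4.6 = 194.6 MPa.
For a solid circular section σ = 32M/(πd³), so d³ = 32M/(π σ_allow) = 32×2.7000×10^7/(π×194.6) = 1.414×10^6 mm³.
d = 112.2 mm.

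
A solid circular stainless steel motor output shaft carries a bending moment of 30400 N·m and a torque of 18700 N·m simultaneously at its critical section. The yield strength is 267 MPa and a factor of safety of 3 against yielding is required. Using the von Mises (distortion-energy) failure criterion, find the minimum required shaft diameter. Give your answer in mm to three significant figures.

d = 158 mm

σ_allow = σ_y/n = 267/3 = 89.00 MPa.
For a solid shaft σ_b = 32M/(πd³) and τ = 16T/(πd³), so the von Mises stress is σ' = (16/πd³)·√(4M²+3T²).
√(4M²+3T²) = √(4×(3.040×10^7)² + 3×(1.870×10^7)²) = 6.889×10^7 N·mm.
d³ = 16×6.889×10^7/(π×89.00) = 3.942×10^6 mm³.
d = 158.0 mm.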